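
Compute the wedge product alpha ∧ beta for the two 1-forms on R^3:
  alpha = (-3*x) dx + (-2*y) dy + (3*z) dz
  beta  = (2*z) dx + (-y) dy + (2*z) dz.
alpha ∧ beta = (y*(3*x + 4*z)) dx ∧ dy + (-6*z*(x + z)) dx ∧ dz + (-y*z) dy ∧ dz

Distribute the wedge, using dx_i ∧ dx_j = -dx_j ∧ dx_i and dx_i ∧ dx_i = 0. For each pair (i, j) with i < j, the coefficient of dx_i ∧ dx_j in alpha ∧ beta is (alpha_i * beta_j - alpha_j * beta_i). Collecting: alpha ∧ beta = (y*(3*x + 4*z)) dx ∧ dy + (-6*z*(x + z)) dx ∧ dz + (-y*z) dy ∧ dz.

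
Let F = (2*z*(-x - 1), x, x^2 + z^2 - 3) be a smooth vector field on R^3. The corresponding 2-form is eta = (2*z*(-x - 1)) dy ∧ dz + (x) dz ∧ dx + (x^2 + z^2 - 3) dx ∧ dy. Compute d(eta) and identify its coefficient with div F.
d(eta) = (0) dx ∧ dy ∧ dz; div F = 0

For a 2-form in R^3 of the form above, applying d gives a 3-form with coefficient ∂P/∂x + ∂Q/∂y + ∂R/∂z:
  ∂P/∂x = -2*z
  ∂Q/∂y = 0
  ∂R/∂z = 2*z
Sum = 0, which is exactly div F.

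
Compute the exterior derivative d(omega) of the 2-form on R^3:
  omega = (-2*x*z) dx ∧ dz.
d(omega) = 0

For a 2-form omega = sum_{i<j} g_{ij} dx_i ∧ dx_j, the exterior derivative is
  d(omega) = sum_{i<j} d(g_{ij}) ∧ dx_i ∧ dx_j = sum_{i<j, k} (∂g_{ij}/∂x_k) dx_k ∧ dx_i ∧ dx_j.
Expand each term, using dx_k ∧ dx_i ∧ dx_j = sgn(permutation) dx_{(a)} ∧ dx_{(b)} ∧ dx_{(c)} with (a < b < c) sorted:

Collecting like 3-forms: d(omega) = 0.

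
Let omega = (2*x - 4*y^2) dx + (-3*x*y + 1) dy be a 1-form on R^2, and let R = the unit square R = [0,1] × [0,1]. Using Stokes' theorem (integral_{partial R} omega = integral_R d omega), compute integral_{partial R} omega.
integral_(partial R) omega = 5/2

Stokes: integral_partial_R omega = integral_R d omega with d omega = (∂Q/∂x - ∂P/∂y) dx ∧ dy.
  ∂Q/∂x = -3*y
  ∂P/∂y = -8*y
  integrand = ∂Q/∂x - ∂P/∂y = 5*y.
Integrating over R: integral_0^1 integral_0^1 (5*y) dx dy = 5/2.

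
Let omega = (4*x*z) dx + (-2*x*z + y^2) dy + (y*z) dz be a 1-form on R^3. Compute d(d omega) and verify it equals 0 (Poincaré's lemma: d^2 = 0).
d(d omega) = 0

Step 1: d omega = sum_{i<j} (∂f_j/∂x_i - ∂f_i/∂x_j) dx_i ∧ dx_j:
  coeff of dx ∧ dy: -2*z
  coeff of dx ∧ dz: -4*x
  coeff of dy ∧ dz: 2*x + z
Step 2: Apply d again to each 2-form coefficient. The only possible 3-form in R^3 is dx ∧ dy ∧ dz, with coefficient
  ∂(coeff of dy∧dz)/∂x - ∂(coeff of dx∧dz)/∂y + ∂(coeff of dx∧dy)/∂z
  = ∂/∂x (2*x + z) - ∂/∂y (-4*x) + ∂/∂z (-2*z).
Each of these terms simplifies to sums of mixed partials that cancel in pairs. The result is 0 (by equality of mixed partials for smooth functions — Schwarz / Clairaut).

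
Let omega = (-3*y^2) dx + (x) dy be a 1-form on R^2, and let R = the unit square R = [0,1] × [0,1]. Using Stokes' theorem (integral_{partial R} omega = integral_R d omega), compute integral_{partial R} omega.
integral_(partial R) omega = 4

Stokes: integral_partial_R omega = integral_R d omega with d omega = (∂Q/∂x - ∂P/∂y) dx ∧ dy.
  ∂Q/∂x = 1
  ∂P/∂y = -6*y
  integrand = ∂Q/∂x - ∂P/∂y = 6*y + 1.
Integrating over R: integral_0^1 integral_0^1 (6*y + 1) dx dy = 4.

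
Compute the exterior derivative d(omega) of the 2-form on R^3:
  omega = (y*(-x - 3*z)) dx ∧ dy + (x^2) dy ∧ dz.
d(omega) = (2*x - 3*y) dx ∧ dy ∧ dz

For a 2-form omega = sum_{i<j} g_{ij} dx_i ∧ dx_j, the exterior derivative is
  d(omega) = sum_{i<j} d(g_{ij}) ∧ dx_i ∧ dx_j = sum_{i<j, k} (∂g_{ij}/∂x_k) dx_k ∧ dx_i ∧ dx_j.
Expand each term, using dx_k ∧ dx_i ∧ dx_j = sgn(permutation) dx_{(a)} ∧ dx_{(b)} ∧ dx_{(c)} with (a < b < c) sorted:
  d(y*(-x - 3*z)) includes (∂/∂z)(y*(-x - 3*z)) dz = (-3*y) dz, which multiplied by dx ∧ dy gives (-3*y) dx ∧ dy ∧ dz
  d(x^2) includes (∂/∂x)(x^2) dx = (2*x) dx, which multiplied by dy ∧ dz gives (2*x) dx ∧ dy ∧ dz
Collecting like 3-forms: d(omega) = (2*x - 3*y) dx ∧ dy ∧ dz.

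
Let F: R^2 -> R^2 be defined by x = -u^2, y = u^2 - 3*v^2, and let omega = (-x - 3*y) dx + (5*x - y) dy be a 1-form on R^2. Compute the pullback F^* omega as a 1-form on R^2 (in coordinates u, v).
F^* omega = (-8*u^3 - 12*u*v^2) du + (18*v*(2*u^2 - v^2)) dv

Using F^*(f dg) = (f ∘ F) d(g ∘ F), substitute each coordinate x_i by F_i(u, v) in f_i, and replace dx_i by d F_i = (∂F_i/∂u) du + (∂F_i/∂v) dv.
  For the x component: f_1(F) = -2*u^2 + 9*v^2; d F_1 = (-2*u) du + (0) dv
  For the y component: f_2(F) = -6*u^2 + 3*v^2; d F_2 = (2*u) du + (-6*v) dv
Combining and collecting du, dv coefficients:
  coeff of du: -8*u^3 - 12*u*v^2
  coeff of dv: 18*v*(2*u^2 - v^2)
F^* omega = (-8*u^3 - 12*u*v^2) du + (18*v*(2*u^2 - v^2)) dv.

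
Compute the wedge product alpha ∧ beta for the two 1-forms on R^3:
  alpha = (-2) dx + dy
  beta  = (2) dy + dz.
alpha ∧ beta = (-4) dx ∧ dy + (-2) dx ∧ dz + (1) dy ∧ dz

Distribute the wedge, using dx_i ∧ dx_j = -dx_j ∧ dx_i and dx_i ∧ dx_i = 0. For each pair (i, j) with i < j, the coefficient of dx_i ∧ dx_j in alpha ∧ beta is (alpha_i * beta_j - alpha_j * beta_i). Collecting: alpha ∧ beta = (-4) dx ∧ dy + (-2) dx ∧ dz + (1) dy ∧ dz.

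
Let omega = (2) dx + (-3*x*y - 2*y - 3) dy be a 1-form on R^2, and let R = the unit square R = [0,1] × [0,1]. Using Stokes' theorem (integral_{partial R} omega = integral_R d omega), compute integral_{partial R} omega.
integral_(partial R) omega = -3/2

Stokes: integral_partial_R omega = integral_R d omega with d omega = (∂Q/∂x - ∂P/∂y) dx ∧ dy.
  ∂Q/∂x = -3*y
  ∂P/∂y = 0
  integrand = ∂Q/∂x - ∂P/∂y = -3*y.
Integrating over R: integral_0^1 integral_0^1 (-3*y) dx dy = -3/2.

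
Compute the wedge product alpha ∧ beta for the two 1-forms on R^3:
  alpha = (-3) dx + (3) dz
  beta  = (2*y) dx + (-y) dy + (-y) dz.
alpha ∧ beta = (3*y) dx ∧ dy + (-3*y) dx ∧ dz + (3*y) dy ∧ dz

Distribute the wedge, using dx_i ∧ dx_j = -dx_j ∧ dx_i and dx_i ∧ dx_i = 0. For each pair (i, j) with i < j, the coefficient of dx_i ∧ dx_j in alpha ∧ beta is (alpha_i * beta_j - alpha_j * beta_i). Collecting: alpha ∧ beta = (3*y) dx ∧ dy + (-3*y) dx ∧ dz + (3*y) dy ∧ dz.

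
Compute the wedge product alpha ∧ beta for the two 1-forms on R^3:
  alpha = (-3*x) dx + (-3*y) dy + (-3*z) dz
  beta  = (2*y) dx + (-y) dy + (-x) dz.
alpha ∧ beta = (3*y*(x + 2*y)) dx ∧ dy + (3*x^2 + 6*y*z) dx ∧ dz + (3*y*(x - z)) dy ∧ dz

Distribute the wedge, using dx_i ∧ dx_j = -dx_j ∧ dx_i and dx_i ∧ dx_i = 0. For each pair (i, j) with i < j, the coefficient of dx_i ∧ dx_j in alpha ∧ beta is (alpha_i * beta_j - alpha_j * beta_i). Collecting: alpha ∧ beta = (3*y*(x + 2*y)) dx ∧ dy + (3*x^2 + 6*y*z) dx ∧ dz + (3*y*(x - z)) dy ∧ dz.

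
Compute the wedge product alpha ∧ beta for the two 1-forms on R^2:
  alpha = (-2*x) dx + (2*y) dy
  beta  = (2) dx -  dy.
alpha ∧ beta = (2*x - 4*y) dx ∧ dy

Distribute the wedge, using dx_i ∧ dx_j = -dx_j ∧ dx_i and dx_i ∧ dx_i = 0. For each pair (i, j) with i < j, the coefficient of dx_i ∧ dx_j in alpha ∧ beta is (alpha_i * beta_j - alpha_j * beta_i). Collecting: alpha ∧ beta = (2*x - 4*y) dx ∧ dy.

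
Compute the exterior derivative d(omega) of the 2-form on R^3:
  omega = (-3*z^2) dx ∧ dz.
d(omega) = 0

For a 2-form omega = sum_{i<j} g_{ij} dx_i ∧ dx_j, the exterior derivative is
  d(omega) = sum_{i<j} d(g_{ij}) ∧ dx_i ∧ dx_j = sum_{i<j, k} (∂g_{ij}/∂x_k) dx_k ∧ dx_i ∧ dx_j.
Expand each term, using dx_k ∧ dx_i ∧ dx_j = sgn(permutation) dx_{(a)} ∧ dx_{(b)} ∧ dx_{(c)} with (a < b < c) sorted:

Collecting like 3-forms: d(omega) = 0.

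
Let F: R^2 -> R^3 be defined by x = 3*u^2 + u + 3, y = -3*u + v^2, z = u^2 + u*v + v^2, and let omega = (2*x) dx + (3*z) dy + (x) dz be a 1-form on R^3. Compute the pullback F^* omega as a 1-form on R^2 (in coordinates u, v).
F^* omega = (42*u^3 + 3*u^2*v + 11*u^2 - 8*u*v + 44*u - 9*v^2 + 3*v + 6) du + (3*u^3 + 12*u^2*v + u^2 + 6*u*v^2 + 2*u*v + 3*u + 6*v^3 + 6*v) dv

Using F^*(f dg) = (f ∘ F) d(g ∘ F), substitute each coordinate x_i by F_i(u, v) in f_i, and replace dx_i by d F_i = (∂F_i/∂u) du + (∂F_i/∂v) dv.
  For the x component: f_1(F) = 6*u^2 + 2*u + 6; d F_1 = (6*u + 1) du + (0) dv
  For the y component: f_2(F) = 3*u^2 + 3*u*v + 3*v^2; d F_2 = (-3) du + (2*v) dv
  For the z component: f_3(F) = 3*u^2 + u + 3; d F_3 = (2*u + v) du + (u + 2*v) dv
Combining and collecting du, dv coefficients:
  coeff of du: 42*u^3 + 3*u^2*v + 11*u^2 - 8*u*v + 44*u - 9*v^2 + 3*v + 6
  coeff of dv: 3*u^3 + 12*u^2*v + u^2 + 6*u*v^2 + 2*u*v + 3*u + 6*v^3 + 6*v
F^* omega = (42*u^3 + 3*u^2*v + 11*u^2 - 8*u*v + 44*u - 9*v^2 + 3*v + 6) du + (3*u^3 + 12*u^2*v + u^2 + 6*u*v^2 + 2*u*v + 3*u + 6*v^3 + 6*v) dv.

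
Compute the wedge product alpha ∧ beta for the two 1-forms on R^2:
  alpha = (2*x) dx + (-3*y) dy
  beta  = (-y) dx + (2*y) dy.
alpha ∧ beta = (y*(4*x - 3*y)) dx ∧ dy

Distribute the wedge, using dx_i ∧ dx_j = -dx_j ∧ dx_i and dx_i ∧ dx_i = 0. For each pair (i, j) with i < j, the coefficient of dx_i ∧ dx_j in alpha ∧ beta is (alpha_i * beta_j - alpha_j * beta_i). Collecting: alpha ∧ beta = (y*(4*x - 3*y)) dx ∧ dy.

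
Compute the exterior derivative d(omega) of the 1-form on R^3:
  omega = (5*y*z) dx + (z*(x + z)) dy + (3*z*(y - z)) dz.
d(omega) = (-4*z) dx ∧ dy + (-5*y) dx ∧ dz + (-x + z) dy ∧ dz

For a 1-form omega = sum_i f_i dx_i, the exterior derivative is
  d(omega) = sum_{i < j} (∂f_j/∂x_i - ∂f_i/∂x_j) dx_i ∧ dx_j.
  coefficient of dx ∧ dy: ∂f_2/∂x - ∂f_1/∂y = ∂(z*(x + z))/∂x - ∂(5*y*z)/∂y = -4*z
  coefficient of dx ∧ dz: ∂f_3/∂x - ∂f_1/∂z = ∂(3*z*(y - z))/∂x - ∂(5*y*z)/∂z = -5*y
  coefficient of dy ∧ dz: ∂f_3/∂y - ∂f_2/∂z = ∂(3*z*(y - z))/∂y - ∂(z*(x + z))/∂z = -x + z
Assembling: d(omega) = (-4*z) dx ∧ dy + (-5*y) dx ∧ dz + (-x + z) dy ∧ dz.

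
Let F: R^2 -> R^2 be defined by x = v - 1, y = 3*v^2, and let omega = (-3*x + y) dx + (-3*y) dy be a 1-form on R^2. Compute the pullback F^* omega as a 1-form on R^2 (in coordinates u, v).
F^* omega = (-54*v^3 + 3*v^2 - 3*v + 3) dv

Using F^*(f dg) = (f ∘ F) d(g ∘ F), substitute each coordinate x_i by F_i(u, v) in f_i, and replace dx_i by d F_i = (∂F_i/∂u) du + (∂F_i/∂v) dv.
  For the x component: f_1(F) = 3*v^2 - 3*v + 3; d F_1 = (0) du + (1) dv
  For the y component: f_2(F) = -9*v^2; d F_2 = (0) du + (6*v) dv
Combining and collecting du, dv coefficients:
  coeff of du: 0
  coeff of dv: -54*v^3 + 3*v^2 - 3*v + 3
F^* omega = (-54*v^3 + 3*v^2 - 3*v + 3) dv.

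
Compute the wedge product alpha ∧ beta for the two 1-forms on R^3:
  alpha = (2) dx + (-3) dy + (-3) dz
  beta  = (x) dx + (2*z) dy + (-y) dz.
alpha ∧ beta = (3*x + 4*z) dx ∧ dy + (3*x - 2*y) dx ∧ dz + (3*y + 6*z) dy ∧ dz

Distribute the wedge, using dx_i ∧ dx_j = -dx_j ∧ dx_i and dx_i ∧ dx_i = 0. For each pair (i, j) with i < j, the coefficient of dx_i ∧ dx_j in alpha ∧ beta is (alpha_i * beta_j - alpha_j * beta_i). Collecting: alpha ∧ beta = (3*x + 4*z) dx ∧ dy + (3*x - 2*y) dx ∧ dz + (3*y + 6*z) dy ∧ dz.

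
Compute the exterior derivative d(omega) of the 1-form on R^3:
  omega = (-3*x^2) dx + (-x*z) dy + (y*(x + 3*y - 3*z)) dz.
d(omega) = (-z) dx ∧ dy + (y) dx ∧ dz + (2*x + 6*y - 3*z) dy ∧ dz

For a 1-form omega = sum_i f_i dx_i, the exterior derivative is
  d(omega) = sum_{i < j} (∂f_j/∂x_i - ∂f_i/∂x_j) dx_i ∧ dx_j.
  coefficient of dx ∧ dy: ∂f_2/∂x - ∂f_1/∂y = ∂(-x*z)/∂x - ∂(-3*x^2)/∂y = -z
  coefficient of dx ∧ dz: ∂f_3/∂x - ∂f_1/∂z = ∂(y*(x + 3*y - 3*z))/∂x - ∂(-3*x^2)/∂z = y
  coefficient of dy ∧ dz: ∂f_3/∂y - ∂f_2/∂z = ∂(y*(x + 3*y - 3*z))/∂y - ∂(-x*z)/∂z = 2*x + 6*y - 3*z
Assembling: d(omega) = (-z) dx ∧ dy + (y) dx ∧ dz + (2*x + 6*y - 3*z) dy ∧ dz.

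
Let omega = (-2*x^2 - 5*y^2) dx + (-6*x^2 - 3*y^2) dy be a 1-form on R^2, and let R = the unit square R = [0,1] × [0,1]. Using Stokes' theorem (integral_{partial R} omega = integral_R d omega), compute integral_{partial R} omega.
integral_(partial R) omega = -1

Stokes: integral_partial_R omega = integral_R d omega with d omega = (∂Q/∂x - ∂P/∂y) dx ∧ dy.
  ∂Q/∂x = -12*x
  ∂P/∂y = -10*y
  integrand = ∂Q/∂x - ∂P/∂y = -12*x + 10*y.
Integrating over R: integral_0^1 integral_0^1 (-12*x + 10*y) dx dy = -1.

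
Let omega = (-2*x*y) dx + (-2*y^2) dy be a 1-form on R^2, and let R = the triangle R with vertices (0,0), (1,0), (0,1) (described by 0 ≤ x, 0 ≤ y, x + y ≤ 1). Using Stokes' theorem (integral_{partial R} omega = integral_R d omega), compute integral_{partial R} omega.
integral_(partial R) omega = 1/3

Stokes: integral_partial_R omega = integral_R d omega with d omega = (∂Q/∂x - ∂P/∂y) dx ∧ dy.
  ∂Q/∂x = 0
  ∂P/∂y = -2*x
  integrand = ∂Q/∂x - ∂P/∂y = 2*x.
Integrating over R: integral_0^1 integral_0^{1-x} (2*x) dy dx = 1/3.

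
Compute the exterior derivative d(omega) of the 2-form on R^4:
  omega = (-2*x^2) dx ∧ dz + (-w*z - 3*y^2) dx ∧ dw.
d(omega) = (6*y) dx ∧ dy ∧ dw + (w) dx ∧ dz ∧ dw

For a 2-form omega = sum_{i<j} g_{ij} dx_i ∧ dx_j, the exterior derivative is
  d(omega) = sum_{i<j} d(g_{ij}) ∧ dx_i ∧ dx_j = sum_{i<j, k} (∂g_{ij}/∂x_k) dx_k ∧ dx_i ∧ dx_j.
Expand each term, using dx_k ∧ dx_i ∧ dx_j = sgn(permutation) dx_{(a)} ∧ dx_{(b)} ∧ dx_{(c)} with (a < b < c) sorted:
  d(-w*z - 3*y^2) includes (∂/∂y)(-w*z - 3*y^2) dy = (-6*y) dy, which multiplied by dx ∧ dw gives (6*y) dx ∧ dy ∧ dw
  d(-w*z - 3*y^2) includes (∂/∂z)(-w*z - 3*y^2) dz = (-w) dz, which multiplied by dx ∧ dw gives (w) dx ∧ dz ∧ dw
Collecting like 3-forms: d(omega) = (6*y) dx ∧ dy ∧ dw + (w) dx ∧ dz ∧ dw.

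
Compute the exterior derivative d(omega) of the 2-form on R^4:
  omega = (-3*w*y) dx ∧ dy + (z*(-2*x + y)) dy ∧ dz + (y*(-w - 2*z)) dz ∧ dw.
d(omega) = (-3*y) dx ∧ dy ∧ dw + (-2*z) dx ∧ dy ∧ dz + (-w - 2*z) dy ∧ dz ∧ dw

For a 2-form omega = sum_{i<j} g_{ij} dx_i ∧ dx_j, the exterior derivative is
  d(omega) = sum_{i<j} d(g_{ij}) ∧ dx_i ∧ dx_j = sum_{i<j, k} (∂g_{ij}/∂x_k) dx_k ∧ dx_i ∧ dx_j.
Expand each term, using dx_k ∧ dx_i ∧ dx_j = sgn(permutation) dx_{(a)} ∧ dx_{(b)} ∧ dx_{(c)} with (a < b < c) sorted:
  d(-3*w*y) includes (∂/∂w)(-3*w*y) dw = (-3*y) dw, which multiplied by dx ∧ dy gives (-3*y) dx ∧ dy ∧ dw
  d(z*(-2*x + y)) includes (∂/∂x)(z*(-2*x + y)) dx = (-2*z) dx, which multiplied by dy ∧ dz gives (-2*z) dx ∧ dy ∧ dz
  d(y*(-w - 2*z)) includes (∂/∂y)(y*(-w - 2*z)) dy = (-w - 2*z) dy, which multiplied by dz ∧ dw gives (-w - 2*z) dy ∧ dz ∧ dw
Collecting like 3-forms: d(omega) = (-3*y) dx ∧ dy ∧ dw + (-2*z) dx ∧ dy ∧ dz + (-w - 2*z) dy ∧ dz ∧ dw.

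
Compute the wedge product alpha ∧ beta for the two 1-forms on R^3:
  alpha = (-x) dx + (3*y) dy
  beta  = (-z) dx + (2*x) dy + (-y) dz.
alpha ∧ beta = (-2*x^2 + 3*y*z) dx ∧ dy + (x*y) dx ∧ dz + (-3*y^2) dy ∧ dz

Distribute the wedge, using dx_i ∧ dx_j = -dx_j ∧ dx_i and dx_i ∧ dx_i = 0. For each pair (i, j) with i < j, the coefficient of dx_i ∧ dx_j in alpha ∧ beta is (alpha_i * beta_j - alpha_j * beta_i). Collecting: alpha ∧ beta = (-2*x^2 + 3*y*z) dx ∧ dy + (x*y) dx ∧ dz + (-3*y^2) dy ∧ dz.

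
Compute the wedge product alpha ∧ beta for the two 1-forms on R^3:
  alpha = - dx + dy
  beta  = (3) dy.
alpha ∧ beta = (-3) dx ∧ dy

Distribute the wedge, using dx_i ∧ dx_j = -dx_j ∧ dx_i and dx_i ∧ dx_i = 0. For each pair (i, j) with i < j, the coefficient of dx_i ∧ dx_j in alpha ∧ beta is (alpha_i * beta_j - alpha_j * beta_i). Collecting: alpha ∧ beta = (-3) dx ∧ dy.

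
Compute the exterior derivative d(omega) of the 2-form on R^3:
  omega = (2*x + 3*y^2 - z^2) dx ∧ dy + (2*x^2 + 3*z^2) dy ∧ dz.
d(omega) = (4*x - 2*z) dx ∧ dy ∧ dz

For a 2-form omega = sum_{i<j} g_{ij} dx_i ∧ dx_j, the exterior derivative is
  d(omega) = sum_{i<j} d(g_{ij}) ∧ dx_i ∧ dx_j = sum_{i<j, k} (∂g_{ij}/∂x_k) dx_k ∧ dx_i ∧ dx_j.
Expand each term, using dx_k ∧ dx_i ∧ dx_j = sgn(permutation) dx_{(a)} ∧ dx_{(b)} ∧ dx_{(c)} with (a < b < c) sorted:
  d(2*x + 3*y^2 - z^2) includes (∂/∂z)(2*x + 3*y^2 - z^2) dz = (-2*z) dz, which multiplied by dx ∧ dy gives (-2*z) dx ∧ dy ∧ dz
  d(2*x^2 + 3*z^2) includes (∂/∂x)(2*x^2 + 3*z^2) dx = (4*x) dx, which multiplied by dy ∧ dz gives (4*x) dx ∧ dy ∧ dz
Collecting like 3-forms: d(omega) = (4*x - 2*z) dx ∧ dy ∧ dz.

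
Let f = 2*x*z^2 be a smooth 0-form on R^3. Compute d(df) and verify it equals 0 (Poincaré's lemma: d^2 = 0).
d(df) = 0

Step 1: df = sum_i (∂f/∂x_i) dx_i = (2*z^2) dx + (0) dy + (4*x*z) dz.
Step 2: Apply d again. Using the 1-form formula, the coefficient of dx ∧ dy in d(df) is ∂^2 f/∂x ∂y - ∂^2 f/∂y ∂x = (0) - (0) = 0 (equality of mixed partials for smooth f).
Similarly for dx ∧ dz and dy ∧ dz — all coefficients vanish. So d(df) = 0.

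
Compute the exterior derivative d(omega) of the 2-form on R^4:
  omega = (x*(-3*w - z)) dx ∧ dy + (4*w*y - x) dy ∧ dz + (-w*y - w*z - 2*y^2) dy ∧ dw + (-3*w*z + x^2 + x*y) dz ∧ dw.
d(omega) = (-x - 1) dx ∧ dy ∧ dz + (-3*x) dx ∧ dy ∧ dw + (w + x + 4*y) dy ∧ dz ∧ dw + (2*x + y) dx ∧ dz ∧ dw

For a 2-form omega = sum_{i<j} g_{ij} dx_i ∧ dx_j, the exterior derivative is
  d(omega) = sum_{i<j} d(g_{ij}) ∧ dx_i ∧ dx_j = sum_{i<j, k} (∂g_{ij}/∂x_k) dx_k ∧ dx_i ∧ dx_j.
Expand each term, using dx_k ∧ dx_i ∧ dx_j = sgn(permutation) dx_{(a)} ∧ dx_{(b)} ∧ dx_{(c)} with (a < b < c) sorted:
  d(x*(-3*w - z)) includes (∂/∂z)(x*(-3*w - z)) dz = (-x) dz, which multiplied by dx ∧ dy gives (-x) dx ∧ dy ∧ dz
  d(x*(-3*w - z)) includes (∂/∂w)(x*(-3*w - z)) dw = (-3*x) dw, which multiplied by dx ∧ dy gives (-3*x) dx ∧ dy ∧ dw
  d(4*w*y - x) includes (∂/∂x)(4*w*y - x) dx = (-1) dx, which multiplied by dy ∧ dz gives (-1) dx ∧ dy ∧ dz
  d(4*w*y - x) includes (∂/∂w)(4*w*y - x) dw = (4*y) dw, which multiplied by dy ∧ dz gives (4*y) dy ∧ dz ∧ dw
  d(-w*y - w*z - 2*y^2) includes (∂/∂z)(-w*y - w*z - 2*y^2) dz = (-w) dz, which multiplied by dy ∧ dw gives (w) dy ∧ dz ∧ dw
  d(-3*w*z + x^2 + x*y) includes (∂/∂x)(-3*w*z + x^2 + x*y) dx = (2*x + y) dx, which multiplied by dz ∧ dw gives (2*x + y) dx ∧ dz ∧ dw
  d(-3*w*z + x^2 + x*y) includes (∂/∂y)(-3*w*z + x^2 + x*y) dy = (x) dy, which multiplied by dz ∧ dw gives (x) dy ∧ dz ∧ dw
Collecting like 3-forms: d(omega) = (-x - 1) dx ∧ dy ∧ dz + (-3*x) dx ∧ dy ∧ dw + (w + x + 4*y) dy ∧ dz ∧ dw + (2*x + y) dx ∧ dz ∧ dw.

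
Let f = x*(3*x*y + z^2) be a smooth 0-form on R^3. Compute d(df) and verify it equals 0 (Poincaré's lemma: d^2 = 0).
d(df) = 0

Step 1: df = sum_i (∂f/∂x_i) dx_i = (6*x*y + z^2) dx + (3*x^2) dy + (2*x*z) dz.
Step 2: Apply d again. Using the 1-form formula, the coefficient of dx ∧ dy in d(df) is ∂^2 f/∂x ∂y - ∂^2 f/∂y ∂x = (6*x) - (6*x) = 0 (equality of mixed partials for smooth f).
Similarly for dx ∧ dz and dy ∧ dz — all coefficients vanish. So d(df) = 0.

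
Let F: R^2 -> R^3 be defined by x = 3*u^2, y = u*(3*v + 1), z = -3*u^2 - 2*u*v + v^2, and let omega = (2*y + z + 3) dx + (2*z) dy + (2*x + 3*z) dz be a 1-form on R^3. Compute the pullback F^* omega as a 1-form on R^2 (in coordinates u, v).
F^* omega = (48*u^2*v + 6*u^2 - 12*u*v^2 - 4*u*v + 18*u + 2*v^2) du + (-12*u^3 - 6*u^2*v - 12*u*v^2 + 6*v^3) dv

Using F^*(f dg) = (f ∘ F) d(g ∘ F), substitute each coordinate x_i by F_i(u, v) in f_i, and replace dx_i by d F_i = (∂F_i/∂u) du + (∂F_i/∂v) dv.
  For the x component: f_1(F) = -3*u^2 + 4*u*v + 2*u + v^2 + 3; d F_1 = (6*u) du + (0) dv
  For the y component: f_2(F) = -6*u^2 - 4*u*v + 2*v^2; d F_2 = (3*v + 1) du + (3*u) dv
  For the z component: f_3(F) = -3*u^2 - 6*u*v + 3*v^2; d F_3 = (-6*u - 2*v) du + (-2*u + 2*v) dv
Combining and collecting du, dv coefficients:
  coeff of du: 48*u^2*v + 6*u^2 - 12*u*v^2 - 4*u*v + 18*u + 2*v^2
  coeff of dv: -12*u^3 - 6*u^2*v - 12*u*v^2 + 6*v^3
F^* omega = (48*u^2*v + 6*u^2 - 12*u*v^2 - 4*u*v + 18*u + 2*v^2) du + (-12*u^3 - 6*u^2*v - 12*u*v^2 + 6*v^3) dv.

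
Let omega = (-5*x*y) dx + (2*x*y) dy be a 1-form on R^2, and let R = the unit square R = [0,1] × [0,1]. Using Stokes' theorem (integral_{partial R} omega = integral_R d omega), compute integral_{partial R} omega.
integral_(partial R) omega = 7/2

Stokes: integral_partial_R omega = integral_R d omega with d omega = (∂Q/∂x - ∂P/∂y) dx ∧ dy.
  ∂Q/∂x = 2*y
  ∂P/∂y = -5*x
  integrand = ∂Q/∂x - ∂P/∂y = 5*x + 2*y.
Integrating over R: integral_0^1 integral_0^1 (5*x + 2*y) dx dy = 7/2.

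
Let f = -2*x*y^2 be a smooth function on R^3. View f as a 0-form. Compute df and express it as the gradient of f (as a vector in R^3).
df = (-2*y^2) dx + (-4*x*y) dy + (0) dz; grad f = (-2*y^2, -4*x*y, 0)

For a 0-form f, d f = (∂f/∂x) dx + (∂f/∂y) dy + (∂f/∂z) dz. The components of the vector representation are exactly the entries of grad f in Cartesian coordinates:
  ∂f/∂x = -2*y^2
  ∂f/∂y = -4*x*y
  ∂f/∂z = 0.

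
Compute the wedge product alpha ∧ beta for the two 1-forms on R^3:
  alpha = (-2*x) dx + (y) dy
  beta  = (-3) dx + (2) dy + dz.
alpha ∧ beta = (-4*x + 3*y) dx ∧ dy + (-2*x) dx ∧ dz + (y) dy ∧ dz

Distribute the wedge, using dx_i ∧ dx_j = -dx_j ∧ dx_i and dx_i ∧ dx_i = 0. For each pair (i, j) with i < j, the coefficient of dx_i ∧ dx_j in alpha ∧ beta is (alpha_i * beta_j - alpha_j * beta_i). Collecting: alpha ∧ beta = (-4*x + 3*y) dx ∧ dy + (-2*x) dx ∧ dz + (y) dy ∧ dz.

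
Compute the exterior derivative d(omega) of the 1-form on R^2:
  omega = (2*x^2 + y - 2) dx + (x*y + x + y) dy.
d(omega) = (y) dx ∧ dy

For a 1-form omega = sum_i f_i dx_i, the exterior derivative is
  d(omega) = sum_{i < j} (∂f_j/∂x_i - ∂f_i/∂x_j) dx_i ∧ dx_j.
  coefficient of dx ∧ dy: ∂f_2/∂x - ∂f_1/∂y = ∂(x*y + x + y)/∂x - ∂(2*x^2 + y - 2)/∂y = y
Assembling: d(omega) = (y) dx ∧ dy.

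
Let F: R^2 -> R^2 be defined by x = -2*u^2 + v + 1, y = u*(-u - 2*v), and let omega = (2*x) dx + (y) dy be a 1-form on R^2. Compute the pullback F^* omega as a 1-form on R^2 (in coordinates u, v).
F^* omega = (2*u*(9*u^2 + 3*u*v + 2*v^2 - 4*v - 4)) du + (2*u^3 + 4*u^2*v - 4*u^2 + 2*v + 2) dv

Using F^*(f dg) = (f ∘ F) d(g ∘ F), substitute each coordinate x_i by F_i(u, v) in f_i, and replace dx_i by d F_i = (∂F_i/∂u) du + (∂F_i/∂v) dv.
  For the x component: f_1(F) = -4*u^2 + 2*v + 2; d F_1 = (-4*u) du + (1) dv
  For the y component: f_2(F) = u*(-u - 2*v); d F_2 = (-2*u - 2*v) du + (-2*u) dv
Combining and collecting du, dv coefficients:
  coeff of du: 2*u*(9*u^2 + 3*u*v + 2*v^2 - 4*v - 4)
  coeff of dv: 2*u^3 + 4*u^2*v - 4*u^2 + 2*v + 2
F^* omega = (2*u*(9*u^2 + 3*u*v + 2*v^2 - 4*v - 4)) du + (2*u^3 + 4*u^2*v - 4*u^2 + 2*v + 2) dv.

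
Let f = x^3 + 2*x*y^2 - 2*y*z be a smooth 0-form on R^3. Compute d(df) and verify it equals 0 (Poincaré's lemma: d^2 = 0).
d(df) = 0

Step 1: df = sum_i (∂f/∂x_i) dx_i = (3*x^2 + 2*y^2) dx + (4*x*y - 2*z) dy + (-2*y) dz.
Step 2: Apply d again. Using the 1-form formula, the coefficient of dx ∧ dy in d(df) is ∂^2 f/∂x ∂y - ∂^2 f/∂y ∂x = (4*y) - (4*y) = 0 (equality of mixed partials for smooth f).
Similarly for dx ∧ dz and dy ∧ dz — all coefficients vanish. So d(df) = 0.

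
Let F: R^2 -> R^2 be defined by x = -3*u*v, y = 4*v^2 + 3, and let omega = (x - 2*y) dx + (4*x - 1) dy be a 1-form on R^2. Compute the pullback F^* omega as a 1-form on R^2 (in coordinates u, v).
F^* omega = (3*v*(3*u*v + 8*v^2 + 6)) du + (9*u^2*v - 72*u*v^2 + 18*u - 8*v) dv

Using F^*(f dg) = (f ∘ F) d(g ∘ F), substitute each coordinate x_i by F_i(u, v) in f_i, and replace dx_i by d F_i = (∂F_i/∂u) du + (∂F_i/∂v) dv.
  For the x component: f_1(F) = -3*u*v - 8*v^2 - 6; d F_1 = (-3*v) du + (-3*u) dv
  For the y component: f_2(F) = -12*u*v - 1; d F_2 = (0) du + (8*v) dv
Combining and collecting du, dv coefficients:
  coeff of du: 3*v*(3*u*v + 8*v^2 + 6)
  coeff of dv: 9*u^2*v - 72*u*v^2 + 18*u - 8*v
F^* omega = (3*v*(3*u*v + 8*v^2 + 6)) du + (9*u^2*v - 72*u*v^2 + 18*u - 8*v) dv.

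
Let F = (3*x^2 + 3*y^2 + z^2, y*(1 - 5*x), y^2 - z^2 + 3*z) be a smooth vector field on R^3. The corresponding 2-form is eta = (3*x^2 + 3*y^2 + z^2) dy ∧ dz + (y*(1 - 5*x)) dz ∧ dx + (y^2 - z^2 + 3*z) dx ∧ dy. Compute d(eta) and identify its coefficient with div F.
d(eta) = (x - 2*z + 4) dx ∧ dy ∧ dz; div F = x - 2*z + 4

For a 2-form in R^3 of the form above, applying d gives a 3-form with coefficient ∂P/∂x + ∂Q/∂y + ∂R/∂z:
  ∂P/∂x = 6*x
  ∂Q/∂y = 1 - 5*x
  ∂R/∂z = 3 - 2*z
Sum = x - 2*z + 4, which is exactly div F.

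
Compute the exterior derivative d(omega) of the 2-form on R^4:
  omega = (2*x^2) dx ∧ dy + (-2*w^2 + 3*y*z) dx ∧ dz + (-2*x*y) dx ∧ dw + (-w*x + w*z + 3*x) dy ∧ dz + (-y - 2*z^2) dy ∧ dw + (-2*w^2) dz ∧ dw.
d(omega) = (-w - 3*z + 3) dx ∧ dy ∧ dz + (-4*w) dx ∧ dz ∧ dw + (2*x) dx ∧ dy ∧ dw + (-x + 5*z) dy ∧ dz ∧ dw

For a 2-form omega = sum_{i<j} g_{ij} dx_i ∧ dx_j, the exterior derivative is
  d(omega) = sum_{i<j} d(g_{ij}) ∧ dx_i ∧ dx_j = sum_{i<j, k} (∂g_{ij}/∂x_k) dx_k ∧ dx_i ∧ dx_j.
Expand each term, using dx_k ∧ dx_i ∧ dx_j = sgn(permutation) dx_{(a)} ∧ dx_{(b)} ∧ dx_{(c)} with (a < b < c) sorted:
  d(-2*w^2 + 3*y*z) includes (∂/∂y)(-2*w^2 + 3*y*z) dy = (3*z) dy, which multiplied by dx ∧ dz gives (-3*z) dx ∧ dy ∧ dz
  d(-2*w^2 + 3*y*z) includes (∂/∂w)(-2*w^2 + 3*y*z) dw = (-4*w) dw, which multiplied by dx ∧ dz gives (-4*w) dx ∧ dz ∧ dw
  d(-2*x*y) includes (∂/∂y)(-2*x*y) dy = (-2*x) dy, which multiplied by dx ∧ dw gives (2*x) dx ∧ dy ∧ dw
  d(-w*x + w*z + 3*x) includes (∂/∂x)(-w*x + w*z + 3*x) dx = (3 - w) dx, which multiplied by dy ∧ dz gives (3 - w) dx ∧ dy ∧ dz
  d(-w*x + w*z + 3*x) includes (∂/∂w)(-w*x + w*z + 3*x) dw = (-x + z) dw, which multiplied by dy ∧ dz gives (-x + z) dy ∧ dz ∧ dw
  d(-y - 2*z^2) includes (∂/∂z)(-y - 2*z^2) dz = (-4*z) dz, which multiplied by dy ∧ dw gives (4*z) dy ∧ dz ∧ dw
Collecting like 3-forms: d(omega) = (-w - 3*z + 3) dx ∧ dy ∧ dz + (-4*w) dx ∧ dz ∧ dw + (2*x) dx ∧ dy ∧ dw + (-x + 5*z) dy ∧ dz ∧ dw.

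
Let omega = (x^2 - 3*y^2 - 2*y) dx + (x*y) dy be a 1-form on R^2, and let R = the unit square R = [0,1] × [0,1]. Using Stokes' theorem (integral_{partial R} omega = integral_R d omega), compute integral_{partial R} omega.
integral_(partial R) omega = 11/2

Stokes: integral_partial_R omega = integral_R d omega with d omega = (∂Q/∂x - ∂P/∂y) dx ∧ dy.
  ∂Q/∂x = y
  ∂P/∂y = -6*y - 2
  integrand = ∂Q/∂x - ∂P/∂y = 7*y + 2.
Integrating over R: integral_0^1 integral_0^1 (7*y + 2) dx dy = 11/2.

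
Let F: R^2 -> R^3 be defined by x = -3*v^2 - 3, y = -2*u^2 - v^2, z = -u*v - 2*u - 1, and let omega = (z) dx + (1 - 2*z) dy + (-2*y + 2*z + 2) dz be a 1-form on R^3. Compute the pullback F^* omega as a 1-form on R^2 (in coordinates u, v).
F^* omega = (-12*u^2*v - 24*u^2 + 2*u*v^2 + 8*u*v - 4*u - 2*v^3 - 4*v^2) du + (2*u*(-2*u^2 + u*v + 2*u + 2*v)) dv

Using F^*(f dg) = (f ∘ F) d(g ∘ F), substitute each coordinate x_i by F_i(u, v) in f_i, and replace dx_i by d F_i = (∂F_i/∂u) du + (∂F_i/∂v) dv.
  For the x component: f_1(F) = -u*v - 2*u - 1; d F_1 = (0) du + (-6*v) dv
  For the y component: f_2(F) = 2*u*v + 4*u + 3; d F_2 = (-4*u) du + (-2*v) dv
  For the z component: f_3(F) = 4*u^2 - 2*u*v - 4*u + 2*v^2; d F_3 = (-v - 2) du + (-u) dv
Combining and collecting du, dv coefficients:
  coeff of du: -12*u^2*v - 24*u^2 + 2*u*v^2 + 8*u*v - 4*u - 2*v^3 - 4*v^2
  coeff of dv: 2*u*(-2*u^2 + u*v + 2*u + 2*v)
F^* omega = (-12*u^2*v - 24*u^2 + 2*u*v^2 + 8*u*v - 4*u - 2*v^3 - 4*v^2) du + (2*u*(-2*u^2 + u*v + 2*u + 2*v)) dv.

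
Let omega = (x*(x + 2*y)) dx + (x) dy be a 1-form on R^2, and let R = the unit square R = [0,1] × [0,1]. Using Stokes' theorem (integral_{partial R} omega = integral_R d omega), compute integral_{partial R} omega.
integral_(partial R) omega = 0

Stokes: integral_partial_R omega = integral_R d omega with d omega = (∂Q/∂x - ∂P/∂y) dx ∧ dy.
  ∂Q/∂x = 1
  ∂P/∂y = 2*x
  integrand = ∂Q/∂x - ∂P/∂y = 1 - 2*x.
Integrating over R: integral_0^1 integral_0^1 (1 - 2*x) dx dy = 0.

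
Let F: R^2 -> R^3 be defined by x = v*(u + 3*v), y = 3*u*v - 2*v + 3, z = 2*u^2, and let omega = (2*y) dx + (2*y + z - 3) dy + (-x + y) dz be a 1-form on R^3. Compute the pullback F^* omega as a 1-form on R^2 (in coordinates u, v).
F^* omega = (14*u^2*v + 12*u*v^2 - 8*u*v + 12*u - 16*v^2 + 15*v) du + (6*u^3 + 24*u^2*v - 4*u^2 + 36*u*v^2 - 28*u*v + 15*u - 24*v^2 + 44*v - 6) dv

Using F^*(f dg) = (f ∘ F) d(g ∘ F), substitute each coordinate x_i by F_i(u, v) in f_i, and replace dx_i by d F_i = (∂F_i/∂u) du + (∂F_i/∂v) dv.
  For the x component: f_1(F) = 6*u*v - 4*v + 6; d F_1 = (v) du + (u + 6*v) dv
  For the y component: f_2(F) = 2*u^2 + 6*u*v - 4*v + 3; d F_2 = (3*v) du + (3*u - 2) dv
  For the z component: f_3(F) = 2*u*v - 3*v^2 - 2*v + 3; d F_3 = (4*u) du + (0) dv
Combining and collecting du, dv coefficients:
  coeff of du: 14*u^2*v + 12*u*v^2 - 8*u*v + 12*u - 16*v^2 + 15*v
  coeff of dv: 6*u^3 + 24*u^2*v - 4*u^2 + 36*u*v^2 - 28*u*v + 15*u - 24*v^2 + 44*v - 6
F^* omega = (14*u^2*v + 12*u*v^2 - 8*u*v + 12*u - 16*v^2 + 15*v) du + (6*u^3 + 24*u^2*v - 4*u^2 + 36*u*v^2 - 28*u*v + 15*u - 24*v^2 + 44*v - 6) dv.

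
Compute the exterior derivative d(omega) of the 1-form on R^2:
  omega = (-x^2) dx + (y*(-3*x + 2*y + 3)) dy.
d(omega) = (-3*y) dx ∧ dy

For a 1-form omega = sum_i f_i dx_i, the exterior derivative is
  d(omega) = sum_{i < j} (∂f_j/∂x_i - ∂f_i/∂x_j) dx_i ∧ dx_j.
  coefficient of dx ∧ dy: ∂f_2/∂x - ∂f_1/∂y = ∂(y*(-3*x + 2*y + 3))/∂x - ∂(-x^2)/∂y = -3*y
Assembling: d(omega) = (-3*y) dx ∧ dy.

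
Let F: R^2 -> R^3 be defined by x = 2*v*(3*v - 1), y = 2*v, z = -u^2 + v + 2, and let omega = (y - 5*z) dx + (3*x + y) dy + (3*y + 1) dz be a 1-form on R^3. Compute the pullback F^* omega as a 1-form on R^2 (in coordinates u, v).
F^* omega = (2*u*(-6*v - 1)) du + (60*u^2*v - 10*u^2 - 116*v + 21) dv

Using F^*(f dg) = (f ∘ F) d(g ∘ F), substitute each coordinate x_i by F_i(u, v) in f_i, and replace dx_i by d F_i = (∂F_i/∂u) du + (∂F_i/∂v) dv.
  For the x component: f_1(F) = 5*u^2 - 3*v - 10; d F_1 = (0) du + (12*v - 2) dv
  For the y component: f_2(F) = 2*v*(9*v - 2); d F_2 = (0) du + (2) dv
  For the z component: f_3(F) = 6*v + 1; d F_3 = (-2*u) du + (1) dv
Combining and collecting du, dv coefficients:
  coeff of du: 2*u*(-6*v - 1)
  coeff of dv: 60*u^2*v - 10*u^2 - 116*v + 21
F^* omega = (2*u*(-6*v - 1)) du + (60*u^2*v - 10*u^2 - 116*v + 21) dv.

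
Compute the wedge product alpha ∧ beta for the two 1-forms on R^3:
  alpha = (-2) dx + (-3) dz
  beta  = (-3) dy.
alpha ∧ beta = (6) dx ∧ dy + (-9) dy ∧ dz

Distribute the wedge, using dx_i ∧ dx_j = -dx_j ∧ dx_i and dx_i ∧ dx_i = 0. For each pair (i, j) with i < j, the coefficient of dx_i ∧ dx_j in alpha ∧ beta is (alpha_i * beta_j - alpha_j * beta_i). Collecting: alpha ∧ beta = (6) dx ∧ dy + (-9) dy ∧ dz.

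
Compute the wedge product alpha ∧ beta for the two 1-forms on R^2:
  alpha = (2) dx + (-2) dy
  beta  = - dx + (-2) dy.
alpha ∧ beta = (-6) dx ∧ dy

Distribute the wedge, using dx_i ∧ dx_j = -dx_j ∧ dx_i and dx_i ∧ dx_i = 0. For each pair (i, j) with i < j, the coefficient of dx_i ∧ dx_j in alpha ∧ beta is (alpha_i * beta_j - alpha_j * beta_i). Collecting: alpha ∧ beta = (-6) dx ∧ dy.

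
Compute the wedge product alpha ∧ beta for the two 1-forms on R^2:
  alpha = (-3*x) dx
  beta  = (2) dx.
alpha ∧ beta = 0

Distribute the wedge, using dx_i ∧ dx_j = -dx_j ∧ dx_i and dx_i ∧ dx_i = 0. For each pair (i, j) with i < j, the coefficient of dx_i ∧ dx_j in alpha ∧ beta is (alpha_i * beta_j - alpha_j * beta_i). Collecting: alpha ∧ beta = 0.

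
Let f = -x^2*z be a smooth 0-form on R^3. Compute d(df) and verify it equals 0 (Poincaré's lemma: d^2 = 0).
d(df) = 0

Step 1: df = sum_i (∂f/∂x_i) dx_i = (-2*x*z) dx + (0) dy + (-x^2) dz.
Step 2: Apply d again. Using the 1-form formula, the coefficient of dx ∧ dy in d(df) is ∂^2 f/∂x ∂y - ∂^2 f/∂y ∂x = (0) - (0) = 0 (equality of mixed partials for smooth f).
Similarly for dx ∧ dz and dy ∧ dz — all coefficients vanish. So d(df) = 0.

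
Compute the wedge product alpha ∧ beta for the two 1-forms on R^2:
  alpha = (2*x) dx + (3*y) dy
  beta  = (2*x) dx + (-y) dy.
alpha ∧ beta = (-8*x*y) dx ∧ dy

Distribute the wedge, using dx_i ∧ dx_j = -dx_j ∧ dx_i and dx_i ∧ dx_i = 0. For each pair (i, j) with i < j, the coefficient of dx_i ∧ dx_j in alpha ∧ beta is (alpha_i * beta_j - alpha_j * beta_i). Collecting: alpha ∧ beta = (-8*x*y) dx ∧ dy.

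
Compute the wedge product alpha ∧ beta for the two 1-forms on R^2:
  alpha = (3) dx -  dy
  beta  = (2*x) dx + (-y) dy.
alpha ∧ beta = (2*x - 3*y) dx ∧ dy

Distribute the wedge, using dx_i ∧ dx_j = -dx_j ∧ dx_i and dx_i ∧ dx_i = 0. For each pair (i, j) with i < j, the coefficient of dx_i ∧ dx_j in alpha ∧ beta is (alpha_i * beta_j - alpha_j * beta_i). Collecting: alpha ∧ beta = (2*x - 3*y) dx ∧ dy.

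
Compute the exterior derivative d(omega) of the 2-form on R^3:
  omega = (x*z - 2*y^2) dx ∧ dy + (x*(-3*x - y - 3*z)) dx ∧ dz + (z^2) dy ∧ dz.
d(omega) = (2*x) dx ∧ dy ∧ dz

For a 2-form omega = sum_{i<j} g_{ij} dx_i ∧ dx_j, the exterior derivative is
  d(omega) = sum_{i<j} d(g_{ij}) ∧ dx_i ∧ dx_j = sum_{i<j, k} (∂g_{ij}/∂x_k) dx_k ∧ dx_i ∧ dx_j.
Expand each term, using dx_k ∧ dx_i ∧ dx_j = sgn(permutation) dx_{(a)} ∧ dx_{(b)} ∧ dx_{(c)} with (a < b < c) sorted:
  d(x*z - 2*y^2) includes (∂/∂z)(x*z - 2*y^2) dz = (x) dz, which multiplied by dx ∧ dy gives (x) dx ∧ dy ∧ dz
  d(x*(-3*x - y - 3*z)) includes (∂/∂y)(x*(-3*x - y - 3*z)) dy = (-x) dy, which multiplied by dx ∧ dz gives (x) dx ∧ dy ∧ dz
Collecting like 3-forms: d(omega) = (2*x) dx ∧ dy ∧ dz.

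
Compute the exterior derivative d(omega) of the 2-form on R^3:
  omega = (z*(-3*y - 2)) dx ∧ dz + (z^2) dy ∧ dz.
d(omega) = (3*z) dx ∧ dy ∧ dz

For a 2-form omega = sum_{i<j} g_{ij} dx_i ∧ dx_j, the exterior derivative is
  d(omega) = sum_{i<j} d(g_{ij}) ∧ dx_i ∧ dx_j = sum_{i<j, k} (∂g_{ij}/∂x_k) dx_k ∧ dx_i ∧ dx_j.
Expand each term, using dx_k ∧ dx_i ∧ dx_j = sgn(permutation) dx_{(a)} ∧ dx_{(b)} ∧ dx_{(c)} with (a < b < c) sorted:
  d(z*(-3*y - 2)) includes (∂/∂y)(z*(-3*y - 2)) dy = (-3*z) dy, which multiplied by dx ∧ dz gives (3*z) dx ∧ dy ∧ dz
Collecting like 3-forms: d(omega) = (3*z) dx ∧ dy ∧ dz.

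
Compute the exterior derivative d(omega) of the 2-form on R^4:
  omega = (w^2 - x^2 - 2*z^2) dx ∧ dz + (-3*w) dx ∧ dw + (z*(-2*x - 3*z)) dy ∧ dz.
d(omega) = (2*w) dx ∧ dz ∧ dw + (-2*z) dx ∧ dy ∧ dz

For a 2-form omega = sum_{i<j} g_{ij} dx_i ∧ dx_j, the exterior derivative is
  d(omega) = sum_{i<j} d(g_{ij}) ∧ dx_i ∧ dx_j = sum_{i<j, k} (∂g_{ij}/∂x_k) dx_k ∧ dx_i ∧ dx_j.
Expand each term, using dx_k ∧ dx_i ∧ dx_j = sgn(permutation) dx_{(a)} ∧ dx_{(b)} ∧ dx_{(c)} with (a < b < c) sorted:
  d(w^2 - x^2 - 2*z^2) includes (∂/∂w)(w^2 - x^2 - 2*z^2) dw = (2*w) dw, which multiplied by dx ∧ dz gives (2*w) dx ∧ dz ∧ dw
  d(z*(-2*x - 3*z)) includes (∂/∂x)(z*(-2*x - 3*z)) dx = (-2*z) dx, which multiplied by dy ∧ dz gives (-2*z) dx ∧ dy ∧ dz
Collecting like 3-forms: d(omega) = (2*w) dx ∧ dz ∧ dw + (-2*z) dx ∧ dy ∧ dz.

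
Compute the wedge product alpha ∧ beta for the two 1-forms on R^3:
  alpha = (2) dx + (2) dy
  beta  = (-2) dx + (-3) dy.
alpha ∧ beta = (-2) dx ∧ dy

Distribute the wedge, using dx_i ∧ dx_j = -dx_j ∧ dx_i and dx_i ∧ dx_i = 0. For each pair (i, j) with i < j, the coefficient of dx_i ∧ dx_j in alpha ∧ beta is (alpha_i * beta_j - alpha_j * beta_i). Collecting: alpha ∧ beta = (-2) dx ∧ dy.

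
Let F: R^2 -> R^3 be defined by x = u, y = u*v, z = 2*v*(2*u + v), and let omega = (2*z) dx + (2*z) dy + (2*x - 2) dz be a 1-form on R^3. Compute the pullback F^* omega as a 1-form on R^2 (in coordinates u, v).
F^* omega = (4*v*(2*u*v + 4*u + v^2 + v - 2)) du + (8*u^2*v + 8*u^2 + 4*u*v^2 + 8*u*v - 8*u - 8*v) dv

Using F^*(f dg) = (f ∘ F) d(g ∘ F), substitute each coordinate x_i by F_i(u, v) in f_i, and replace dx_i by d F_i = (∂F_i/∂u) du + (∂F_i/∂v) dv.
  For the x component: f_1(F) = 4*v*(2*u + v); d F_1 = (1) du + (0) dv
  For the y component: f_2(F) = 4*v*(2*u + v); d F_2 = (v) du + (u) dv
  For the z component: f_3(F) = 2*u - 2; d F_3 = (4*v) du + (4*u + 4*v) dv
Combining and collecting du, dv coefficients:
  coeff of du: 4*v*(2*u*v + 4*u + v^2 + v - 2)
  coeff of dv: 8*u^2*v + 8*u^2 + 4*u*v^2 + 8*u*v - 8*u - 8*v
F^* omega = (4*v*(2*u*v + 4*u + v^2 + v - 2)) du + (8*u^2*v + 8*u^2 + 4*u*v^2 + 8*u*v - 8*u - 8*v) dv.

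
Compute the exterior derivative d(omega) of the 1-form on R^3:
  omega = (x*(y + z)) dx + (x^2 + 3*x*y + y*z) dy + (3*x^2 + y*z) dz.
d(omega) = (x + 3*y) dx ∧ dy + (5*x) dx ∧ dz + (-y + z) dy ∧ dz

For a 1-form omega = sum_i f_i dx_i, the exterior derivative is
  d(omega) = sum_{i < j} (∂f_j/∂x_i - ∂f_i/∂x_j) dx_i ∧ dx_j.
  coefficient of dx ∧ dy: ∂f_2/∂x - ∂f_1/∂y = ∂(x^2 + 3*x*y + y*z)/∂x - ∂(x*(y + z))/∂y = x + 3*y
  coefficient of dx ∧ dz: ∂f_3/∂x - ∂f_1/∂z = ∂(3*x^2 + y*z)/∂x - ∂(x*(y + z))/∂z = 5*x
  coefficient of dy ∧ dz: ∂f_3/∂y - ∂f_2/∂z = ∂(3*x^2 + y*z)/∂y - ∂(x^2 + 3*x*y + y*z)/∂z = -y + z
Assembling: d(omega) = (x + 3*y) dx ∧ dy + (5*x) dx ∧ dz + (-y + z) dy ∧ dz.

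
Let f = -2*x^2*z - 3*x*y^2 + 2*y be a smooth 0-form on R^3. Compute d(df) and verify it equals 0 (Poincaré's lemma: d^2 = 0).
d(df) = 0

Step 1: df = sum_i (∂f/∂x_i) dx_i = (-4*x*z - 3*y^2) dx + (-6*x*y + 2) dy + (-2*x^2) dz.
Step 2: Apply d again. Using the 1-form formula, the coefficient of dx ∧ dy in d(df) is ∂^2 f/∂x ∂y - ∂^2 f/∂y ∂x = (-6*y) - (-6*y) = 0 (equality of mixed partials for smooth f).
Similarly for dx ∧ dz and dy ∧ dz — all coefficients vanish. So d(df) = 0.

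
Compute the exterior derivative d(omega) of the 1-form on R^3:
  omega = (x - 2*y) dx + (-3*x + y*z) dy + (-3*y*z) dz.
d(omega) = (-1) dx ∧ dy + (-y - 3*z) dy ∧ dz

For a 1-form omega = sum_i f_i dx_i, the exterior derivative is
  d(omega) = sum_{i < j} (∂f_j/∂x_i - ∂f_i/∂x_j) dx_i ∧ dx_j.
  coefficient of dx ∧ dy: ∂f_2/∂x - ∂f_1/∂y = ∂(-3*x + y*z)/∂x - ∂(x - 2*y)/∂y = -1
  coefficient of dy ∧ dz: ∂f_3/∂y - ∂f_2/∂z = ∂(-3*y*z)/∂y - ∂(-3*x + y*z)/∂z = -y - 3*z
Assembling: d(omega) = (-1) dx ∧ dy + (-y - 3*z) dy ∧ dz.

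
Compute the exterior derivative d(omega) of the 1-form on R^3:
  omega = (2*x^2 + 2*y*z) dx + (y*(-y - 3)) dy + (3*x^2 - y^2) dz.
d(omega) = (-2*z) dx ∧ dy + (6*x - 2*y) dx ∧ dz + (-2*y) dy ∧ dz

For a 1-form omega = sum_i f_i dx_i, the exterior derivative is
  d(omega) = sum_{i < j} (∂f_j/∂x_i - ∂f_i/∂x_j) dx_i ∧ dx_j.
  coefficient of dx ∧ dy: ∂f_2/∂x - ∂f_1/∂y = ∂(y*(-y - 3))/∂x - ∂(2*x^2 + 2*y*z)/∂y = -2*z
  coefficient of dx ∧ dz: ∂f_3/∂x - ∂f_1/∂z = ∂(3*x^2 - y^2)/∂x - ∂(2*x^2 + 2*y*z)/∂z = 6*x - 2*y
  coefficient of dy ∧ dz: ∂f_3/∂y - ∂f_2/∂z = ∂(3*x^2 - y^2)/∂y - ∂(y*(-y - 3))/∂z = -2*y
Assembling: d(omega) = (-2*z) dx ∧ dy + (6*x - 2*y) dx ∧ dz + (-2*y) dy ∧ dz.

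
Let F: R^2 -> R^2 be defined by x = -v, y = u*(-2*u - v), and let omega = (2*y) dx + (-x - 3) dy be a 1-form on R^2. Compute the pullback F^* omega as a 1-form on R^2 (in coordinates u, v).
F^* omega = (-4*u*v + 12*u - v^2 + 3*v) du + (u*(4*u + v + 3)) dv

Using F^*(f dg) = (f ∘ F) d(g ∘ F), substitute each coordinate x_i by F_i(u, v) in f_i, and replace dx_i by d F_i = (∂F_i/∂u) du + (∂F_i/∂v) dv.
  For the x component: f_1(F) = 2*u*(-2*u - v); d F_1 = (0) du + (-1) dv
  For the y component: f_2(F) = v - 3; d F_2 = (-4*u - v) du + (-u) dv
Combining and collecting du, dv coefficients:
  coeff of du: -4*u*v + 12*u - v^2 + 3*v
  coeff of dv: u*(4*u + v + 3)
F^* omega = (-4*u*v + 12*u - v^2 + 3*v) du + (u*(4*u + v + 3)) dv.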